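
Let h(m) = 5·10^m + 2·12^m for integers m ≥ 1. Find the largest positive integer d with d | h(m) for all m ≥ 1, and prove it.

Computing the first values: h(1) = 74 and h(2) = 788; gcd(74, 788) = 2, so d ≤ 2.
We prove 2 | 5·10^m + 2·12^m for all m ≥ 1 by induction on m.
Base case (m = 1): h(1) = 74 = 2·(37), so 2 | h(1).
For the inductive step, assume it holds for an arbitrary i ≥ 1, i.e. 2 | h(i). Then
h(i+1) − 12·h(i) = (5·10^(i+1) + 2·12^(i+1)) − 12·(5·10^i + 2·12^i) = (5)·10^i·(10 − 12) = (-10)·10^i. Since 2 | h(i) by the inductive hypothesis, 2 | 12·h(i); and 2 | -10 since -10 = 2·-5. Therefore 2 | h(i+1).
This completes the induction.
Therefore the largest such d is 2.

d = 2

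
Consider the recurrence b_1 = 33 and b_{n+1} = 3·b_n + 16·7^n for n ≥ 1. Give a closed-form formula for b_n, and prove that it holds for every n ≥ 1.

b_n = 5·3^(n - 1) + 4·7^n

Computing the first terms: b_1 = 33, b_2 = 211, b_3 = 1417. This suggests b_n = 5·3^(n - 1) + 4·7^n.
For the base case n = 1: the formula gives 33 = 33 = b_1.
Inductive step: suppose the statement holds for some j ≥ 1, so b_j = 5·3^(j - 1) + 4·7^j.
Then b_{j+1} = 3·b_j + 16·7^j = 3·(5·3^(j - 1) + 4·7^j) + 16·7^j = 5·3^j + 4·7^(j + 1) = 5·3^((j+1) - 1) + 4·7^(j+1),
which is the claimed formula at n = j+1.
This completes the induction.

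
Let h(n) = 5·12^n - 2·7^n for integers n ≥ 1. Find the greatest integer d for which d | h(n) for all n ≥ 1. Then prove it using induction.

d = 2

Computing the first values: h(1) = 46 and h(2) = 622; gcd(46, 622) = 2, so d ≤ 2.
We prove 2 | 5·12^n - 2·7^n for all n ≥ 1 by induction on n.
When n = 1: h(1) = 46 = 2·(23), so 2 | h(1).
Inductive step: suppose the statement holds for some i ≥ 1, i.e. 2 | h(i). Then
h(i+1) − 12·h(i) = (5·12^(i+1) - 2·7^(i+1)) − 12·(5·12^i - 2·7^i) = (-2)·7^i·(7 − 12) = (10)·7^i. Since 2 | h(i) by the inductive hypothesis, 2 | 12·h(i); and 2 | 10 since 10 = 2·5. Therefore 2 | h(i+1).
This completes the induction.
Therefore the largest such d is 2.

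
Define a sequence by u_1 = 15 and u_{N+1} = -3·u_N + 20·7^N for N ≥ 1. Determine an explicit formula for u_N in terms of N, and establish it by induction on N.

u_N = (-3)^(N - 1) + 2·7^N

Computing the first terms: u_1 = 15, u_2 = 95, u_3 = 695. This suggests u_N = (-3)^(N - 1) + 2·7^N.
Base step (N = 1): the formula gives 15 = 15 = u_1.
Suppose the result is true for N = r, so u_r = (-3)^(r - 1) + 2·7^r.
Then u_{r+1} = -3·u_r + 20·7^r = -3·((-3)^(r - 1) + 2·7^r) + 20·7^r = (-3)^r + 2·7^(r + 1) = (-3)^((r+1) - 1) + 2·7^(r+1),
which is the claimed formula at N = r+1.
By induction, the statement is established for all N ≥ 1.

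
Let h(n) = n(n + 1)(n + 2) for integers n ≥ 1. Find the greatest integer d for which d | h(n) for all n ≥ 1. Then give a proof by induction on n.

d = 6

Computing the first values: h(1) = 6 and h(2) = 24; gcd(6, 24) = 6, so d ≤ 6.
We prove 6 | n(n + 1)(n + 2) for all n ≥ 1 by induction on n.
When n = 1: h(1) = 6 = 6·(1), so 6 | h(1).
Inductive step: assume the claim holds for n = r, i.e. 6 | h(r). Then
h(r+1) − h(r) = (r+1)·(r+2)·(r+3) − r·(r+1)·(r+2) = (r+1)·(r+2)·[(r+3) − r] = 3·(r+1)·(r+2). The product of 2 consecutive integers is divisible by (2)! = 2, so h(r+1) − h(r) is divisible by 3·2 = 6. By the inductive hypothesis 6 | h(r), hence 6 | h(r+1).
Hence, by induction on n, the claim holds for every n ≥ 1.
Therefore the largest such d is 6.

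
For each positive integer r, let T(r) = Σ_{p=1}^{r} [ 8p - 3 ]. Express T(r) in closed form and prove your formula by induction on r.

T(r) = r(4r + 1)

We claim T(r) = r(4r + 1) for all r ≥ 1.
For the base case r = 1: T(1) = 5, and the closed form gives 5. They agree.
Inductive step: suppose the statement holds for some p ≥ 1, so T(p) = p(4p + 1).
Then T(p+1) = T(p) + (8p + 5) = (p(4p + 1)) + (8p + 5).
Simplifying, T(p+1) = (p + 1)(4p + 5) = (p+1)(4(p+1) + 1),
which is the closed form with r = p+1.
This completes the induction.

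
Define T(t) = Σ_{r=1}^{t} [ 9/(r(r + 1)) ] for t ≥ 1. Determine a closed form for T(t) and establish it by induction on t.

We claim T(t) = 9t/(t + 1) for all t ≥ 1.
Base step (t = 1): T(1) = 9/2, and the closed form gives 9/2. They agree.
Inductive step: assume the claim holds for t = r, so T(r) = 9r/(r + 1).
Then T(r+1) = T(r) + (9/((r + 1)(r + 2))) = (9r/(r + 1)) + (9/((r + 1)(r + 2))).
Simplifying, T(r+1) = 9(r + 1)/(r + 2) = 9(r+1)/((r+1) + 1),
which is the closed form with t = r+1.
This completes the induction.

T(t) = 9t/(t + 1)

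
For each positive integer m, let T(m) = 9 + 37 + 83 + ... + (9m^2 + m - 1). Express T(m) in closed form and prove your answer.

We claim T(m) = m(3m^2 + 5m + 1) for all m ≥ 1.
When m = 1: T(1) = 9, and the closed form gives 9. They agree.
Inductive step: assume the claim holds for m = i, so T(i) = i(3i^2 + 5i + 1).
Then T(i+1) = T(i) + (i + 9(i + 1)^2) = (i(3i^2 + 5i + 1)) + (i + 9(i + 1)^2).
Simplifying, T(i+1) = (i + 1)(3i^2 + 11i + 9) = (i+1)(3(i+1)^2 + 5(i+1) + 1),
which is the closed form with m = i+1.
By induction, the statement is established for all m ≥ 1.

T(m) = m(3m^2 + 5m + 1)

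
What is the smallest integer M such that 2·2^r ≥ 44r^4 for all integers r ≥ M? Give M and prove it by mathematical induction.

At r = 22: 8388608 < 10307264, so the inequality fails and M ≥ 23. We prove 2·2^r ≥ 44r^4 for all r ≥ 23.
Base case (r = 23): 2·2^r = 16777216 and 44r^4 = 12313004, so 16777216 ≥ 12313004.
Suppose the result is true for r = p, so 2·2^p ≥ 44p^4.
Then 2·2^(p + 1) = 2·(2·2^p) ≥ 2·(44p^4).
Also, for p ≥ 23 we have 2·(44p^4) ≥ 44(p+1)^4, since 2 ≥ (1 + 1/p)^4 for all p ≥ 23.
Combining, 2·2^(p + 1) ≥ 44(p+1)^4.
By induction, the statement is established for all r ≥ 23.
Hence the smallest such M is 23.

M = 23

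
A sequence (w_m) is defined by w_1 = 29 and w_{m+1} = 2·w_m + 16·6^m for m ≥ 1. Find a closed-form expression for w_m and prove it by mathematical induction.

Computing the first terms: w_1 = 29, w_2 = 154, w_3 = 884. This suggests w_m = 5·2^(m - 1) + 4·6^m.
When m = 1: the formula gives 29 = 29 = w_1.
Inductive step: assume the claim holds for m = p, so w_p = 5·2^(p - 1) + 4·6^p.
Then w_{p+1} = 2·w_p + 16·6^p = 2·(5·2^(p - 1) + 4·6^p) + 16·6^p = 5·2^p + 4·6^(p + 1) = 5·2^((p+1) - 1) + 4·6^(p+1),
which is the claimed formula at m = p+1.
By the principle of mathematical induction, the result holds for all m ≥ 1.

w_m = 5·2^(m - 1) + 4·6^m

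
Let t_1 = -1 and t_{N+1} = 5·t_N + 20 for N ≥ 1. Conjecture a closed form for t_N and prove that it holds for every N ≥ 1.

Computing the first terms: t_1 = -1, t_2 = 15, t_3 = 95. This suggests t_N = 4·5^(N - 1) - 5.
Base case (N = 1): the formula gives -1 = -1 = t_1.
Suppose the result is true for N = r, so t_r = 4·5^(r - 1) - 5.
Then t_{r+1} = 5·t_r + 20 = 5·(4·5^(r - 1) - 5) + 20 = 4·5^r - 5 = 4·5^((r+1) - 1) - 5,
which is the claimed formula at N = r+1.
By the principle of mathematical induction, the result holds for all N ≥ 1.

t_N = 4·5^(N - 1) - 5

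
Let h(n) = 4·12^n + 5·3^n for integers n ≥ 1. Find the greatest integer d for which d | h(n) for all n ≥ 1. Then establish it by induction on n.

d = 9

Computing the first values: h(1) = 63 and h(2) = 621; gcd(63, 621) = 9, so d ≤ 9.
We prove 9 | 4·12^n + 5·3^n for all n ≥ 1 by induction on n.
Base case (n = 1): h(1) = 63 = 9·(7), so 9 | h(1).
Suppose the result is true for n = r, i.e. 9 | h(r). Then
h(r+1) − 12·h(r) = (4·12^(r+1) + 5·3^(r+1)) − 12·(4·12^r + 5·3^r) = (5)·3^r·(3 − 12) = (-45)·3^r. Since 9 | h(r) by the inductive hypothesis, 9 | 12·h(r); and 9 | -45 since -45 = 9·-5. Therefore 9 | h(r+1).
This completes the induction.
Therefore the largest such d is 9.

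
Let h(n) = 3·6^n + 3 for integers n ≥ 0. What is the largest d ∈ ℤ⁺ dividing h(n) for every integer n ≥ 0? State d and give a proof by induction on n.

d = 3

Computing the first values: h(0) = 6 and h(1) = 21; gcd(6, 21) = 3, so d ≤ 3.
We prove 3 | 3·6^n + 3 for all n ≥ 0 by induction on n.
Base step (n = 0): h(0) = 6 = 3·(2), so 3 | h(0).
For the inductive step, assume it holds for an arbitrary i ≥ 0, i.e. 3 | h(i). Then
h(i+1) = 3·6^(i+1) + 3 = 6·(3·6^i + 3) - 15 = 6·h(i) - 15. The first term is divisible by 3 by the inductive hypothesis, and -15 is divisible by 3. Hence 3 | h(i+1).
By the principle of mathematical induction, the result holds for all n ≥ 0.
Therefore the largest such d is 3.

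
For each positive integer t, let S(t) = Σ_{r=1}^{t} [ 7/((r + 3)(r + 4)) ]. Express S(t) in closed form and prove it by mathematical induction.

S(t) = 7t/(4(t + 4))

We claim S(t) = 7t/(4(t + 4)) for all t ≥ 1.
For the base case t = 1: S(1) = 7/20, and the closed form gives 7/20. They agree.
Inductive step: suppose the statement holds for some r ≥ 1, so S(r) = 7r/(4(r + 4)).
Then S(r+1) = S(r) + (7/((r + 4)(r + 5))) = (7r/(4(r + 4))) + (7/((r + 4)(r + 5))).
Simplifying, S(r+1) = 7(r + 1)/(4(r + 5)) = 7(r+1)/(4((r+1) + 4)),
which is the closed form with t = r+1.
This completes the induction.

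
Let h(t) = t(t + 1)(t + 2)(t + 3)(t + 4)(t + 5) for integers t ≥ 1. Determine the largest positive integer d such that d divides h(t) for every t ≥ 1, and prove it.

d = 720

Computing the first values: h(1) = 720 and h(2) = 5040; gcd(720, 5040) = 720, so d ≤ 720.
We prove 720 | t(t + 1)(t + 2)(t + 3)(t + 4)(t + 5) for all t ≥ 1 by induction on t.
Base step (t = 1): h(1) = 720 = 720·(1), so 720 | h(1).
Inductive step: suppose the statement holds for some k ≥ 1, i.e. 720 | h(k). Then
h(k+1) − h(k) = (k+1)·(k+2)·(k+3)·(k+4)·(k+5)·(k+6) − k·(k+1)·(k+2)·(k+3)·(k+4)·(k+5) = (k+1)·(k+2)·(k+3)·(k+4)·(k+5)·[(k+6) − k] = 6·(k+1)·(k+2)·(k+3)·(k+4)·(k+5). The product of 5 consecutive integers is divisible by (5)! = 120, so h(k+1) − h(k) is divisible by 6·120 = 720. By the inductive hypothesis 720 | h(k), hence 720 | h(k+1).
This completes the induction.
Therefore the largest such d is 720.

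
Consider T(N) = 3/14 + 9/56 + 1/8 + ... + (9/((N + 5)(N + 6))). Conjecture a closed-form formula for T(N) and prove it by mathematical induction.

We claim T(N) = 3N/(2(N + 6)) for all N ≥ 1.
When N = 1: T(1) = 3/14, and the closed form gives 3/14. They agree.
For the inductive step, assume it holds for an arbitrary j ≥ 1, so T(j) = 3j/(2(j + 6)).
Then T(j+1) = T(j) + (9/((j + 6)(j + 7))) = (3j/(2(j + 6))) + (9/((j + 6)(j + 7))).
Simplifying, T(j+1) = 3(j + 1)/(2(j + 7)) = 3(j+1)/(2((j+1) + 6)),
which is the closed form with N = j+1.
This completes the induction.

T(N) = 3N/(2(N + 6))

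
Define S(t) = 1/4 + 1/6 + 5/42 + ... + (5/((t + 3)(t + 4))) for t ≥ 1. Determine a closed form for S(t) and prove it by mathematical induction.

We claim S(t) = 5t/(4(t + 4)) for all t ≥ 1.
Base case (t = 1): S(1) = 1/4, and the closed form gives 1/4. They agree.
Inductive step: assume the claim holds for t = j, so S(j) = 5j/(4(j + 4)).
Then S(j+1) = S(j) + (5/((j + 4)(j + 5))) = (5j/(4(j + 4))) + (5/((j + 4)(j + 5))).
Simplifying, S(j+1) = 5(j + 1)/(4(j + 5)) = 5(j+1)/(4((j+1) + 4)),
which is the closed form with t = j+1.
This completes the induction.

S(t) = 5t/(4(t + 4))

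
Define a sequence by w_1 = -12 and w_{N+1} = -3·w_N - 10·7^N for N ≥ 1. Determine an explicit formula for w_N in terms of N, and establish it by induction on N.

Computing the first terms: w_1 = -12, w_2 = -34, w_3 = -388. This suggests w_N = -5(-3)^(N - 1) - 7^N.
When N = 1: the formula gives -12 = -12 = w_1.
Suppose the result is true for N = j, so w_j = -5(-3)^(j - 1) - 7^j.
Then w_{j+1} = -3·w_j - 10·7^j = -3·(-5(-3)^(j - 1) - 7^j) - 10·7^j = -5(-3)^j - 7^(j + 1) = -5(-3)^((j+1) - 1) - 7^(j+1),
which is the claimed formula at N = j+1.
By the principle of mathematical induction, the result holds for all N ≥ 1.

w_N = -5(-3)^(N - 1) - 7^N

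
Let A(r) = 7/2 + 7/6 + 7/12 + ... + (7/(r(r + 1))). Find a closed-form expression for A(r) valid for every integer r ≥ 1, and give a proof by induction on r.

We claim A(r) = 7r/(r + 1) for all r ≥ 1.
When r = 1: A(1) = 7/2, and the closed form gives 7/2. They agree.
Inductive step: assume the claim holds for r = m, so A(m) = 7m/(m + 1).
Then A(m+1) = A(m) + (7/((m + 1)(m + 2))) = (7m/(m + 1)) + (7/((m + 1)(m + 2))).
Simplifying, A(m+1) = 7(m + 1)/(m + 2) = 7(m+1)/((m+1) + 1),
which is the closed form with r = m+1.
Hence, by induction on r, the claim holds for every r ≥ 1.

A(r) = 7r/(r + 1)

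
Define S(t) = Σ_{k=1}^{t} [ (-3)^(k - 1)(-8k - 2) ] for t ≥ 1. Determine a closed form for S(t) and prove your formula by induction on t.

We claim S(t) = (-3)^t(2t + 1) - 1 for all t ≥ 1.
When t = 1: S(1) = -10, and the closed form gives -10. They agree.
Inductive step: assume the claim holds for t = k, so S(k) = (-3)^k(2k + 1) - 1.
Then S(k+1) = S(k) + ((-3)^k(-8k - 10)) = ((-3)^k(2k + 1) - 1) + ((-3)^k(-8k - 10)).
Simplifying, S(k+1) = -6(-3)^k·k - 9(-3)^k - 1 = (-3)^(k+1)(2(k+1) + 1) - 1,
which is the closed form with t = k+1.
Hence, by induction on t, the claim holds for every t ≥ 1.

S(t) = (-3)^t(2t + 1) - 1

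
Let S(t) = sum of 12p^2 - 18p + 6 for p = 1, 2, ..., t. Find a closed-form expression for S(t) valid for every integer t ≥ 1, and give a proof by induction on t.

We claim S(t) = t(t - 1)(4t + 1) for all t ≥ 1.
Base case (t = 1): S(1) = 0, and the closed form gives 0. They agree.
Inductive step: suppose the statement holds for some p ≥ 1, so S(p) = p(4p^2 - 3p - 1).
Then S(p+1) = S(p) + (6p(2p + 1)) = (p(4p^2 - 3p - 1)) + (6p(2p + 1)).
Simplifying, S(p+1) = p(p + 1)(4p + 5) = (p+1)((p+1) - 1)(4(p+1) + 1),
which is the closed form with t = p+1.
By the principle of mathematical induction, the result holds for all t ≥ 1.

S(t) = t(t - 1)(4t + 1)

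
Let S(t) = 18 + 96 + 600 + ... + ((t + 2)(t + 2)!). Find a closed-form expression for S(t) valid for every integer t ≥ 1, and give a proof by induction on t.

We claim S(t) = (t + 3)! - 6 for all t ≥ 1.
For the base case t = 1: S(1) = 18, and the closed form gives 18. They agree.
Suppose the result is true for t = k, so S(k) = (k + 3)! - 6.
Then S(k+1) = S(k) + ((k + 3)(k + 3)!) = ((k + 3)! - 6) + ((k + 3)(k + 3)!).
Simplifying, S(k+1) = ((k+1) + 3)! - 6,
which is the closed form with t = k+1.
By induction, the statement is established for all t ≥ 1.

S(t) = (t + 3)! - 6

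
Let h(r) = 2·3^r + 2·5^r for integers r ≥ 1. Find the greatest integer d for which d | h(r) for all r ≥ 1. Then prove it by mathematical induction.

d = 4

Computing the first values: h(1) = 16 and h(2) = 68; gcd(16, 68) = 4, so d ≤ 4.
We prove 4 | 2·3^r + 2·5^r for all r ≥ 1 by induction on r.
When r = 1: h(1) = 16 = 4·(4), so 4 | h(1).
Inductive step: suppose the statement holds for some m ≥ 1, i.e. 4 | h(m). Then
h(m+1) − 5·h(m) = (2·3^(m+1) + 2·5^(m+1)) − 5·(2·3^m + 2·5^m) = (2)·3^m·(3 − 5) = (-4)·3^m. Since 4 | h(m) by the inductive hypothesis, 4 | 5·h(m); and 4 | -4 since -4 = 4·-1. Therefore 4 | h(m+1).
This completes the induction.
Therefore the largest such d is 4.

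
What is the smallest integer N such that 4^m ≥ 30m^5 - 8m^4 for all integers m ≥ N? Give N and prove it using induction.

N = 12

At m = 11: 4194304 < 4714402, so the inequality fails and N ≥ 12. We prove 4^m ≥ 30m^5 - 8m^4 for all m ≥ 12.
Base step (m = 12): 4^m = 16777216 and 30m^5 - 8m^4 = 7299072, so 16777216 ≥ 7299072.
For the inductive step, assume it holds for an arbitrary i ≥ 12, so 4^i ≥ 30i^5 - 8i^4.
Then 4^(i + 1) = 4·(4^i) ≥ 4·(30i^5 - 8i^4).
Also, for i ≥ 12 we have 4·(30i^5 - 8i^4) ≥ 30(i+1)^5 - 8(i+1)^4, since 4·(30i^5 - 8i^4) − (30(i+1)^5 - 8(i+1)^4) = 90i^5 - 174i^4 - 268i^3 - 252i^2 - 118i - 22, which is nonnegative for all i ≥ 12.
Combining, 4^(i + 1) ≥ 30(i+1)^5 - 8(i+1)^4.
By induction, the statement is established for all m ≥ 12.
Hence the smallest such N is 12.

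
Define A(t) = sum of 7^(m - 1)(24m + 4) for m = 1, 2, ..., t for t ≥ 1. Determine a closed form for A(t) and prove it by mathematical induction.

We claim A(t) = 4·7^t·t for all t ≥ 1.
For the base case t = 1: A(1) = 28, and the closed form gives 28. They agree.
Inductive step: assume the claim holds for t = m, so A(m) = 4·7^m·m.
Then A(m+1) = A(m) + (7^m(24m + 28)) = (4·7^m·m) + (7^m(24m + 28)).
Simplifying, A(m+1) = 28·7^m(m + 1) = 4·7^(m+1)·(m+1),
which is the closed form with t = m+1.
Hence, by induction on t, the claim holds for every t ≥ 1.

A(t) = 4·7^t·t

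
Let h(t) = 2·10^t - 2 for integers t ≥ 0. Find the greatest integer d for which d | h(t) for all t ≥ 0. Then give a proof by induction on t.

d = 18

Computing the first values: h(0) = 0 and h(1) = 18; gcd(0, 18) = 18, so d ≤ 18.
We prove 18 | 2·10^t - 2 for all t ≥ 0 by induction on t.
When t = 0: h(0) = 0 = 18·(0), so 18 | h(0).
For the inductive step, assume it holds for an arbitrary j ≥ 0, i.e. 18 | h(j). Then
h(j+1) = 2·10^(j+1) - 2 = 10·(2·10^j - 2) + 18 = 10·h(j) + 18. The first term is divisible by 18 by the inductive hypothesis, and 18 is divisible by 18. Hence 18 | h(j+1).
Hence, by induction on t, the claim holds for every t ≥ 0.
Therefore the largest such d is 18.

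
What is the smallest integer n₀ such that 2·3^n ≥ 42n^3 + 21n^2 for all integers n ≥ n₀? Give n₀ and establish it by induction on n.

At n = 8: 13122 < 22848, so the inequality fails and n₀ ≥ 9. We prove 2·3^n ≥ 42n^3 + 21n^2 for all n ≥ 9.
When n = 9: 2·3^n = 39366 and 42n^3 + 21n^2 = 32319, so 39366 ≥ 32319.
For the inductive step, assume it holds for an arbitrary j ≥ 9, so 2·3^j ≥ 42j^3 + 21j^2.
Then 2·3^(j + 1) = 3·(2·3^j) ≥ 3·(42j^3 + 21j^2).
Also, for j ≥ 9 we have 3·(42j^3 + 21j^2) ≥ 42(j+1)^3 + 21(j+1)^2, since 3·(42j^3 + 21j^2) − (42(j+1)^3 + 21(j+1)^2) = 84j^3 - 84j^2 - 168j - 63, which is nonnegative for all j ≥ 9.
Combining, 2·3^(j + 1) ≥ 42(j+1)^3 + 21(j+1)^2.
Hence, by induction on n, the claim holds for every n ≥ 9.
Hence the smallest such n₀ is 9.

n₀ = 9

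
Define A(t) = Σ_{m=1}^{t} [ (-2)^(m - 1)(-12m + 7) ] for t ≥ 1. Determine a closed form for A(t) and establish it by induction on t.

We claim A(t) = (-2)^t(4t - 1) + 1 for all t ≥ 1.
When t = 1: A(1) = -5, and the closed form gives -5. They agree.
Inductive step: assume the claim holds for t = m, so A(m) = (-2)^m(4m - 1) + 1.
Then A(m+1) = A(m) + ((-2)^m(-12m - 5)) = ((-2)^m(4m - 1) + 1) + ((-2)^m(-12m - 5)).
Simplifying, A(m+1) = -8(-2)^m·m - 6(-2)^m + 1 = (-2)^(m+1)(4(m+1) - 1) + 1,
which is the closed form with t = m+1.
By induction, the statement is established for all t ≥ 1.

A(t) = (-2)^t(4t - 1) + 1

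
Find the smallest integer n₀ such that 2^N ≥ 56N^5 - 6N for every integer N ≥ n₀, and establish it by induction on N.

At N = 30: 1073741824 < 1360799820, so the inequality fails and n₀ ≥ 31. We prove 2^N ≥ 56N^5 - 6N for all N ≥ 31.
For the base case N = 31: 2^N = 2147483648 and 56N^5 - 6N = 1603232270, so 2147483648 ≥ 1603232270.
Inductive step: suppose the statement holds for some r ≥ 31, so 2^r ≥ 56r^5 - 6r.
Then 2^(r + 1) = 2·(2^r) ≥ 2·(56r^5 - 6r).
Also, for r ≥ 31 we have 2·(56r^5 - 6r) ≥ 56(r+1)^5 - 6(r+1), since 2·(56r^5 - 6r) − (56(r+1)^5 - 6(r+1)) = 56r^5 - 280r^4 - 560r^3 - 560r^2 - 286r - 50, which is nonnegative for all r ≥ 31.
Combining, 2^(r + 1) ≥ 56(r+1)^5 - 6(r+1).
By induction, the statement is established for all N ≥ 31.
Hence the smallest such n₀ is 31.

n₀ = 31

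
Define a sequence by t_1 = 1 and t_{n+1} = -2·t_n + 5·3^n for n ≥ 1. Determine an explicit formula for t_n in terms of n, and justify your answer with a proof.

Computing the first terms: t_1 = 1, t_2 = 13, t_3 = 19. This suggests t_n = (-2)^n + 3^n.
Base step (n = 1): the formula gives 1 = 1 = t_1.
Inductive step: suppose the statement holds for some j ≥ 1, so t_j = (-2)^j + 3^j.
Then t_{j+1} = -2·t_j + 5·3^j = -2·((-2)^j + 3^j) + 5·3^j = (-2)^(j + 1) + 3^(j + 1),
which is the claimed formula at n = j+1.
Hence, by induction on n, the claim holds for every n ≥ 1.

t_n = (-2)^n + 3^n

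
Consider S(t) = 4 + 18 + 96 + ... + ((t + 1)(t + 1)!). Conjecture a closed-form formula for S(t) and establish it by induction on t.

S(t) = (t + 2)! - 2

We claim S(t) = (t + 2)! - 2 for all t ≥ 1.
When t = 1: S(1) = 4, and the closed form gives 4. They agree.
Suppose the result is true for t = i, so S(i) = (i + 2)! - 2.
Then S(i+1) = S(i) + ((i + 2)(i + 2)!) = ((i + 2)! - 2) + ((i + 2)(i + 2)!).
Simplifying, S(i+1) = ((i+1) + 2)! - 2,
which is the closed form with t = i+1.
Hence, by induction on t, the claim holds for every t ≥ 1.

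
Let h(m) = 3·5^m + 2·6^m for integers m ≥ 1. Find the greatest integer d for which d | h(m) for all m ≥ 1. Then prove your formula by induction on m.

d = 3

Computing the first values: h(1) = 27 and h(2) = 147; gcd(27, 147) = 3, so d ≤ 3.
We prove 3 | 3·5^m + 2·6^m for all m ≥ 1 by induction on m.
When m = 1: h(1) = 27 = 3·(9), so 3 | h(1).
For the inductive step, assume it holds for an arbitrary j ≥ 1, i.e. 3 | h(j). Then
h(j+1) − 6·h(j) = (3·5^(j+1) + 2·6^(j+1)) − 6·(3·5^j + 2·6^j) = (3)·5^j·(5 − 6) = (-3)·5^j. Since 3 | h(j) by the inductive hypothesis, 3 | 6·h(j); and 3 | -3 since -3 = 3·-1. Therefore 3 | h(j+1).
By induction, the statement is established for all m ≥ 1.
Therefore the largest such d is 3.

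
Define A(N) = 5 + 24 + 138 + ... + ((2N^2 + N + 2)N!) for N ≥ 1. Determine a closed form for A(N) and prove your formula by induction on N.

We claim A(N) = (2N + 1)(N + 1)! - 1 for all N ≥ 1.
Base step (N = 1): A(1) = 5, and the closed form gives 5. They agree.
Suppose the result is true for N = i, so A(i) = (2i + 1)(i + 1)! - 1.
Then A(i+1) = A(i) + ((2i^2 + 5i + 5)(i + 1)!) = ((2i + 1)(i + 1)! - 1) + ((2i^2 + 5i + 5)(i + 1)!).
Simplifying, A(i+1) = (2(i+1) + 1)((i+1) + 1)! - 1,
which is the closed form with N = i+1.
By the principle of mathematical induction, the result holds for all N ≥ 1.

A(N) = (2N + 1)(N + 1)! - 1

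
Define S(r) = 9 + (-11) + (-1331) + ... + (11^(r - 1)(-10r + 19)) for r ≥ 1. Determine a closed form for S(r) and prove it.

S(r) = 11^r(-r + 2) - 2

We claim S(r) = 11^r(-r + 2) - 2 for all r ≥ 1.
Base case (r = 1): S(1) = 9, and the closed form gives 9. They agree.
Inductive step: assume the claim holds for r = k, so S(k) = 11^k(-k + 2) - 2.
Then S(k+1) = S(k) + (11^k(-10k + 9)) = (11^k(-k + 2) - 2) + (11^k(-10k + 9)).
Simplifying, S(k+1) = -11^(k + 1)k + 11^(k + 1) - 2 = 11^(k+1)(-(k+1) + 2) - 2,
which is the closed form with r = k+1.
By the principle of mathematical induction, the result holds for all r ≥ 1.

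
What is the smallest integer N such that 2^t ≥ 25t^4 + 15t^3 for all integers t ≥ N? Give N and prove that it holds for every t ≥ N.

At t = 22: 4194304 < 6016120, so the inequality fails and N ≥ 23. We prove 2^t ≥ 25t^4 + 15t^3 for all t ≥ 23.
When t = 23: 2^t = 8388608 and 25t^4 + 15t^3 = 7178530, so 8388608 ≥ 7178530.
Inductive step: suppose the statement holds for some m ≥ 23, so 2^m ≥ 25m^4 + 15m^3.
Then 2^(m + 1) = 2·(2^m) ≥ 2·(25m^4 + 15m^3).
Also, for m ≥ 23 we have 2·(25m^4 + 15m^3) ≥ 25(m+1)^4 + 15(m+1)^3, since 2·(25m^4 + 15m^3) − (25(m+1)^4 + 15(m+1)^3) = 25m^4 - 85m^3 - 195m^2 - 145m - 40, which is nonnegative for all m ≥ 23.
Combining, 2^(m + 1) ≥ 25(m+1)^4 + 15(m+1)^3.
This completes the induction.
Hence the smallest such N is 23.

N = 23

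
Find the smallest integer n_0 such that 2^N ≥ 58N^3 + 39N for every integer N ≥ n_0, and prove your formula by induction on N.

At N = 18: 262144 < 338958, so the inequality fails and n_0 ≥ 19. We prove 2^N ≥ 58N^3 + 39N for all N ≥ 19.
For the base case N = 19: 2^N = 524288 and 58N^3 + 39N = 398563, so 524288 ≥ 398563.
For the inductive step, assume it holds for an arbitrary j ≥ 19, so 2^j ≥ 58j^3 + 39j.
Then 2^(j + 1) = 2·(2^j) ≥ 2·(58j^3 + 39j).
Also, for j ≥ 19 we have 2·(58j^3 + 39j) ≥ 58(j+1)^3 + 39(j+1), since 2·(58j^3 + 39j) − (58(j+1)^3 + 39(j+1)) = 58j^3 - 174j^2 - 135j - 97, which is nonnegative for all j ≥ 19.
Combining, 2^(j + 1) ≥ 58(j+1)^3 + 39(j+1).
Hence, by induction on N, the claim holds for every N ≥ 19.
Hence the smallest such n_0 is 19.

n_0 = 19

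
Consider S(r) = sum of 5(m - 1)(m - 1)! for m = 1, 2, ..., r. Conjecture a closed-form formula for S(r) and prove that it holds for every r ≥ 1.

S(r) = 5r! - 5

We claim S(r) = 5r! - 5 for all r ≥ 1.
When r = 1: S(1) = 0, and the closed form gives 0. They agree.
Suppose the result is true for r = m, so S(m) = 5m! - 5.
Then S(m+1) = S(m) + (5m·m!) = (5m! - 5) + (5m·m!).
Simplifying, S(m+1) = 5(m+1)! - 5,
which is the closed form with r = m+1.
By induction, the statement is established for all r ≥ 1.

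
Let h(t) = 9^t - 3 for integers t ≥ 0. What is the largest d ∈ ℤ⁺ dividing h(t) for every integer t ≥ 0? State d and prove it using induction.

d = 2

Computing the first values: h(0) = -2 and h(1) = 6; gcd(-2, 6) = 2, so d ≤ 2.
We prove 2 | 9^t - 3 for all t ≥ 0 by induction on t.
For the base case t = 0: h(0) = -2 = 2·(-1), so 2 | h(0).
Inductive step: assume the claim holds for t = p, i.e. 2 | h(p). Then
h(p+1) = 9^(p+1) - 3 = 9·(9^p - 3) + 24 = 9·h(p) + 24. The first term is divisible by 2 by the inductive hypothesis, and 24 is divisible by 2. Hence 2 | h(p+1).
This completes the induction.
Therefore the largest such d is 2.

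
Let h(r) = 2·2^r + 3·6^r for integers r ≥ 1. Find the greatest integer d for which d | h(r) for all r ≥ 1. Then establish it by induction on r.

Computing the first values: h(1) = 22 and h(2) = 116; gcd(22, 116) = 2, so d ≤ 2.
We prove 2 | 2·2^r + 3·6^r for all r ≥ 1 by induction on r.
Base case (r = 1): h(1) = 22 = 2·(11), so 2 | h(1).
Suppose the result is true for r = p, i.e. 2 | h(p). Then
h(p+1) − 6·h(p) = (2·2^(p+1) + 3·6^(p+1)) − 6·(2·2^p + 3·6^p) = (2)·2^p·(2 − 6) = (-8)·2^p. Since 2 | h(p) by the inductive hypothesis, 2 | 6·h(p); and 2 | -8 since -8 = 2·-4. Therefore 2 | h(p+1).
By the principle of mathematical induction, the result holds for all r ≥ 1.
Therefore the largest such d is 2.

d = 2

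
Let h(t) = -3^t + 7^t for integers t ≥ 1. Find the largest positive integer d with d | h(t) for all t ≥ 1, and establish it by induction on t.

d = 4

Computing the first values: h(1) = 4 and h(2) = 40; gcd(4, 40) = 4, so d ≤ 4.
We prove 4 | -3^t + 7^t for all t ≥ 1 by induction on t.
For the base case t = 1: h(1) = 4 = 4·(1), so 4 | h(1).
Inductive step: suppose the statement holds for some j ≥ 1, i.e. 4 | h(j). Then
7^{j+1} − 3^{j+1} = 7·7^j − 3·3^j = 7·(7^j − 3^j) + (4)·3^j. The first term is divisible by 4 by the inductive hypothesis, and the second term (4)·3^j is divisible by 4 since 4 | 4. Hence 4 | h(j+1).
Hence, by induction on t, the claim holds for every t ≥ 1.
Therefore the largest such d is 4.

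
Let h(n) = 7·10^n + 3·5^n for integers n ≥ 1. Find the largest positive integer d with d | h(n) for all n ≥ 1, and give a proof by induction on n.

d = 5

Computing the first values: h(1) = 85 and h(2) = 775; gcd(85, 775) = 5, so d ≤ 5.
We prove 5 | 7·10^n + 3·5^n for all n ≥ 1 by induction on n.
For the base case n = 1: h(1) = 85 = 5·(17), so 5 | h(1).
Suppose the result is true for n = i, i.e. 5 | h(i). Then
h(i+1) − 10·h(i) = (7·10^(i+1) + 3·5^(i+1)) − 10·(7·10^i + 3·5^i) = (3)·5^i·(5 − 10) = (-15)·5^i. Since 5 | h(i) by the inductive hypothesis, 5 | 10·h(i); and 5 | -15 since -15 = 5·-3. Therefore 5 | h(i+1).
By the principle of mathematical induction, the result holds for all n ≥ 1.
Therefore the largest such d is 5.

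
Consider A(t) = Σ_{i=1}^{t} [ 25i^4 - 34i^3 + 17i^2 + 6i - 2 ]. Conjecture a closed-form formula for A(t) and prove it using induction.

A(t) = t(5t^4 + 4t^3 - 3t^2 + 3t + 3)

We claim A(t) = t(5t^4 + 4t^3 - 3t^2 + 3t + 3) for all t ≥ 1.
When t = 1: A(1) = 12, and the closed form gives 12. They agree.
Inductive step: assume the claim holds for t = i, so A(i) = i(5i^4 + 4i^3 - 3i^2 + 3i + 3).
Then A(i+1) = A(i) + (25i^4 + 66i^3 + 65i^2 + 38i + 12) = (i(5i^4 + 4i^3 - 3i^2 + 3i + 3)) + (25i^4 + 66i^3 + 65i^2 + 38i + 12).
Simplifying, A(i+1) = (i + 1)(5i^4 + 24i^3 + 39i^2 + 29i + 12) = (i+1)(5(i+1)^4 + 4(i+1)^3 - 3(i+1)^2 + 3(i+1) + 3),
which is the closed form with t = i+1.
Hence, by induction on t, the claim holds for every t ≥ 1.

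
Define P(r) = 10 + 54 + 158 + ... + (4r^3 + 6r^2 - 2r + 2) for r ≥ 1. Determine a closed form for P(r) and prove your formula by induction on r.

We claim P(r) = r(r^3 + 4r^2 + 3r + 2) for all r ≥ 1.
Base step (r = 1): P(1) = 10, and the closed form gives 10. They agree.
For the inductive step, assume it holds for an arbitrary k ≥ 1, so P(k) = k(k^3 + 4k^2 + 3k + 2).
Then P(k+1) = P(k) + (4k^3 + 18k^2 + 22k + 10) = (k(k^3 + 4k^2 + 3k + 2)) + (4k^3 + 18k^2 + 22k + 10).
Simplifying, P(k+1) = (k + 1)(k^3 + 7k^2 + 14k + 10) = (k+1)((k+1)^3 + 4(k+1)^2 + 3(k+1) + 2),
which is the closed form with r = k+1.
Hence, by induction on r, the claim holds for every r ≥ 1.

P(r) = r(r^3 + 4r^2 + 3r + 2)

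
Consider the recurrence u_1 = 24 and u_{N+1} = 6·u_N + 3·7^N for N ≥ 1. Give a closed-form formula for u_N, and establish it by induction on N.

Computing the first terms: u_1 = 24, u_2 = 165, u_3 = 1137. This suggests u_N = 3·6^(N - 1) + 3·7^N.
For the base case N = 1: the formula gives 24 = 24 = u_1.
Suppose the result is true for N = k, so u_k = 3·6^(k - 1) + 3·7^k.
Then u_{k+1} = 6·u_k + 3·7^k = 6·(3·6^(k - 1) + 3·7^k) + 3·7^k = 3·6^k + 3·7^(k + 1) = 3·6^((k+1) - 1) + 3·7^(k+1),
which is the claimed formula at N = k+1.
By the principle of mathematical induction, the result holds for all N ≥ 1.

u_N = 3·6^(N - 1) + 3·7^N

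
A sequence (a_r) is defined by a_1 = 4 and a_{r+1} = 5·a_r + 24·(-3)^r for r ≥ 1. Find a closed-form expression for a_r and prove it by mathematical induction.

Computing the first terms: a_1 = 4, a_2 = -52, a_3 = -44. This suggests a_r = (-3)^(r + 1) - 5^r.
Base step (r = 1): the formula gives 4 = 4 = a_1.
Inductive step: assume the claim holds for r = i, so a_i = (-3)^(i + 1) - 5^i.
Then a_{i+1} = 5·a_i + 24·(-3)^i = 5·((-3)^(i + 1) - 5^i) + 24·(-3)^i = (-3)^(i + 2) - 5^(i + 1) = (-3)^((i+1) + 1) - 5^(i+1),
which is the claimed formula at r = i+1.
By the principle of mathematical induction, the result holds for all r ≥ 1.

a_r = (-3)^(r + 1) - 5^r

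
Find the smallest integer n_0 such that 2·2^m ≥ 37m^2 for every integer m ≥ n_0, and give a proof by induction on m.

At m = 11: 4096 < 4477, so the inequality fails and n_0 ≥ 12. We prove 2·2^m ≥ 37m^2 for all m ≥ 12.
When m = 12: 2·2^m = 8192 and 37m^2 = 5328, so 8192 ≥ 5328.
Inductive step: assume the claim holds for m = j, so 2·2^j ≥ 37j^2.
Then 2·2^(j + 1) = 2·(2·2^j) ≥ 2·(37j^2).
Also, for j ≥ 12 we have 2·(37j^2) ≥ 37(j+1)^2, since 2 ≥ (1 + 1/j)^2 for all j ≥ 12.
Combining, 2·2^(j + 1) ≥ 37(j+1)^2.
By induction, the statement is established for all m ≥ 12.
Hence the smallest such n_0 is 12.

n_0 = 12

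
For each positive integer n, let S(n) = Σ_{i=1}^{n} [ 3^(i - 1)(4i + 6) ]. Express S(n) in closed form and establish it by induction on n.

We claim S(n) = 2·3^n(n + 1) - 2 for all n ≥ 1.
Base case (n = 1): S(1) = 10, and the closed form gives 10. They agree.
Inductive step: assume the claim holds for n = i, so S(i) = 2·3^i(i + 1) - 2.
Then S(i+1) = S(i) + (3^i(4i + 10)) = (2·3^i(i + 1) - 2) + (3^i(4i + 10)).
Simplifying, S(i+1) = 6·3^i·i + 12·3^i - 2 = 2·3^(i+1)((i+1) + 1) - 2,
which is the closed form with n = i+1.
By induction, the statement is established for all n ≥ 1.

S(n) = 2·3^n(n + 1) - 2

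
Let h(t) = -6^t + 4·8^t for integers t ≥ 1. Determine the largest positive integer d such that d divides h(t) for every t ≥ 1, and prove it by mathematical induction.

Computing the first values: h(1) = 26 and h(2) = 220; gcd(26, 220) = 2, so d ≤ 2.
We prove 2 | -6^t + 4·8^t for all t ≥ 1 by induction on t.
Base case (t = 1): h(1) = 26 = 2·(13), so 2 | h(1).
Inductive step: suppose the statement holds for some p ≥ 1, i.e. 2 | h(p). Then
h(p+1) − 8·h(p) = (-6^(p+1) + 4·8^(p+1)) − 8·(-6^p + 4·8^p) = (-1)·6^p·(6 − 8) = (2)·6^p. Since 2 | h(p) by the inductive hypothesis, 2 | 8·h(p); and 2 | 2 since 2 = 2·1. Therefore 2 | h(p+1).
This completes the induction.
Therefore the largest such d is 2.

d = 2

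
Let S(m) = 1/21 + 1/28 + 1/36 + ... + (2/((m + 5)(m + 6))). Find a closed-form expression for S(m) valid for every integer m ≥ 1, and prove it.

S(m) = m/(3(m + 6))

We claim S(m) = m/(3(m + 6)) for all m ≥ 1.
For the base case m = 1: S(1) = 1/21, and the closed form gives 1/21. They agree.
For the inductive step, assume it holds for an arbitrary j ≥ 1, so S(j) = j/(3(j + 6)).
Then S(j+1) = S(j) + (2/((j + 6)(j + 7))) = (j/(3(j + 6))) + (2/((j + 6)(j + 7))).
Simplifying, S(j+1) = (j + 1)/(3(j + 7)) = (j+1)/(3((j+1) + 6)),
which is the closed form with m = j+1.
By the principle of mathematical induction, the result holds for all m ≥ 1.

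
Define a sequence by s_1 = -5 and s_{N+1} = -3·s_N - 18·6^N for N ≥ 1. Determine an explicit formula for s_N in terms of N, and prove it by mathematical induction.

s_N = 7(-3)^(N - 1) - 2·6^N

Computing the first terms: s_1 = -5, s_2 = -93, s_3 = -369. This suggests s_N = 7(-3)^(N - 1) - 2·6^N.
Base case (N = 1): the formula gives -5 = -5 = s_1.
Inductive step: assume the claim holds for N = p, so s_p = 7(-3)^(p - 1) - 2·6^p.
Then s_{p+1} = -3·s_p - 18·6^p = -3·(7(-3)^(p - 1) - 2·6^p) - 18·6^p = 7(-3)^p - 2·6^(p + 1) = 7(-3)^((p+1) - 1) - 2·6^(p+1),
which is the claimed formula at N = p+1.
This completes the induction.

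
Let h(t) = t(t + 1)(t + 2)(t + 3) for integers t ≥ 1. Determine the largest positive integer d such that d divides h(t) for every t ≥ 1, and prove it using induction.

d = 24

Computing the first values: h(1) = 24 and h(2) = 120; gcd(24, 120) = 24, so d ≤ 24.
We prove 24 | t(t + 1)(t + 2)(t + 3) for all t ≥ 1 by induction on t.
Base step (t = 1): h(1) = 24 = 24·(1), so 24 | h(1).
For the inductive step, assume it holds for an arbitrary r ≥ 1, i.e. 24 | h(r). Then
h(r+1) − h(r) = (r+1)·(r+2)·(r+3)·(r+4) − r·(r+1)·(r+2)·(r+3) = (r+1)·(r+2)·(r+3)·[(r+4) − r] = 4·(r+1)·(r+2)·(r+3). The product of 3 consecutive integers is divisible by (3)! = 6, so h(r+1) − h(r) is divisible by 4·6 = 24. By the inductive hypothesis 24 | h(r), hence 24 | h(r+1).
This completes the induction.
Therefore the largest such d is 24.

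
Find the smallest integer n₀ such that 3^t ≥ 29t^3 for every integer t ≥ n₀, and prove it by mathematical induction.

At t = 9: 19683 < 21141, so the inequality fails and n₀ ≥ 10. We prove 3^t ≥ 29t^3 for all t ≥ 10.
Base step (t = 10): 3^t = 59049 and 29t^3 = 29000, so 59049 ≥ 29000.
For the inductive step, assume it holds for an arbitrary j ≥ 10, so 3^j ≥ 29j^3.
Then 3^(j + 1) = 3·(3^j) ≥ 3·(29j^3).
Also, for j ≥ 10 we have 3·(29j^3) ≥ 29(j+1)^3, since 3 ≥ (1 + 1/j)^3 for all j ≥ 10.
Combining, 3^(j + 1) ≥ 29(j+1)^3.
By the principle of mathematical induction, the result holds for all t ≥ 10.
Hence the smallest such n₀ is 10.

n₀ = 10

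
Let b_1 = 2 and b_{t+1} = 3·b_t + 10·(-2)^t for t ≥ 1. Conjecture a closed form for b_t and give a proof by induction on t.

Computing the first terms: b_1 = 2, b_2 = -14, b_3 = -2. This suggests b_t = (-2)^(t + 1) - 2·3^(t - 1).
Base case (t = 1): the formula gives 2 = 2 = b_1.
For the inductive step, assume it holds for an arbitrary r ≥ 1, so b_r = (-2)^(r + 1) - 2·3^(r - 1).
Then b_{r+1} = 3·b_r + 10·(-2)^r = 3·((-2)^(r + 1) - 2·3^(r - 1)) + 10·(-2)^r = (-2)^(r + 2) - 2·3^r = (-2)^((r+1) + 1) - 2·3^((r+1) - 1),
which is the claimed formula at t = r+1.
Hence, by induction on t, the claim holds for every t ≥ 1.

b_t = (-2)^(t + 1) - 2·3^(t - 1)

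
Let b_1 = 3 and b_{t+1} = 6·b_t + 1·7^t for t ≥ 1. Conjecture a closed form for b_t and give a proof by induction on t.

Computing the first terms: b_1 = 3, b_2 = 25, b_3 = 199. This suggests b_t = -4·6^(t - 1) + 7^t.
When t = 1: the formula gives 3 = 3 = b_1.
Inductive step: suppose the statement holds for some i ≥ 1, so b_i = -4·6^(i - 1) + 7^i.
Then b_{i+1} = 6·b_i + 1·7^i = 6·(-4·6^(i - 1) + 7^i) + 1·7^i = -4·6^i + 7^(i + 1) = -4·6^((i+1) - 1) + 7^(i+1),
which is the claimed formula at t = i+1.
By induction, the statement is established for all t ≥ 1.

b_t = -4·6^(t - 1) + 7^t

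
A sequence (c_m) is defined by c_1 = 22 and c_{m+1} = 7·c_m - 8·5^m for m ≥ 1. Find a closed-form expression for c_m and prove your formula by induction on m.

Computing the first terms: c_1 = 22, c_2 = 114, c_3 = 598. This suggests c_m = 4·5^m + 2·7^(m - 1).
Base step (m = 1): the formula gives 22 = 22 = c_1.
For the inductive step, assume it holds for an arbitrary p ≥ 1, so c_p = 4·5^p + 2·7^(p - 1).
Then c_{p+1} = 7·c_p - 8·5^p = 7·(4·5^p + 2·7^(p - 1)) - 8·5^p = 4·5^(p + 1) + 2·7^p = 4·5^(p+1) + 2·7^((p+1) - 1),
which is the claimed formula at m = p+1.
By the principle of mathematical induction, the result holds for all m ≥ 1.

c_m = 4·5^m + 2·7^(m - 1)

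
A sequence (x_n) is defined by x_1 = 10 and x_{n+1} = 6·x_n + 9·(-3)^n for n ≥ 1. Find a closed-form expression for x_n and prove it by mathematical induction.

Computing the first terms: x_1 = 10, x_2 = 33, x_3 = 279. This suggests x_n = -(-3)^n + 7·6^(n - 1).
For the base case n = 1: the formula gives 10 = 10 = x_1.
Suppose the result is true for n = p, so x_p = -(-3)^p + 7·6^(p - 1).
Then x_{p+1} = 6·x_p + 9·(-3)^p = 6·(-(-3)^p + 7·6^(p - 1)) + 9·(-3)^p = -(-3)^(p + 1) + 7·6^p = -(-3)^(p+1) + 7·6^((p+1) - 1),
which is the claimed formula at n = p+1.
This completes the induction.

x_n = -(-3)^n + 7·6^(n - 1)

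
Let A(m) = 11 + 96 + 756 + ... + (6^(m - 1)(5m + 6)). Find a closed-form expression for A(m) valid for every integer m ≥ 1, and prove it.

We claim A(m) = 6^m(m + 1) - 1 for all m ≥ 1.
For the base case m = 1: A(1) = 11, and the closed form gives 11. They agree.
Inductive step: suppose the statement holds for some j ≥ 1, so A(j) = 6^j(j + 1) - 1.
Then A(j+1) = A(j) + (6^j(5j + 11)) = (6^j(j + 1) - 1) + (6^j(5j + 11)).
Simplifying, A(j+1) = 6·6^j·j + 12·6^j - 1 = 6^(j+1)((j+1) + 1) - 1,
which is the closed form with m = j+1.
This completes the induction.

A(m) = 6^m(m + 1) - 1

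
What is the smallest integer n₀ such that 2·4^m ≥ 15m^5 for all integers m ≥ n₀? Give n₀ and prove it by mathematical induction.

At m = 9: 524288 < 885735, so the inequality fails and n₀ ≥ 10. We prove 2·4^m ≥ 15m^5 for all m ≥ 10.
Base step (m = 10): 2·4^m = 2097152 and 15m^5 = 1500000, so 2097152 ≥ 1500000.
For the inductive step, assume it holds for an arbitrary j ≥ 10, so 2·4^j ≥ 15j^5.
Then 2·4^(j + 1) = 4·(2·4^j) ≥ 4·(15j^5).
Also, for j ≥ 10 we have 4·(15j^5) ≥ 15(j+1)^5, since 4 ≥ (1 + 1/j)^5 for all j ≥ 10.
Combining, 2·4^(j + 1) ≥ 15(j+1)^5.
This completes the induction.
Hence the smallest such n₀ is 10.

n₀ = 10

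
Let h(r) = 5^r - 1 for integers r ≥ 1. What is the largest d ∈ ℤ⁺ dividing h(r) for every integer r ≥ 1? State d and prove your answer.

Computing the first values: h(1) = 4 and h(2) = 24; gcd(4, 24) = 4, so d ≤ 4.
We prove 4 | 5^r - 1 for all r ≥ 1 by induction on r.
Base step (r = 1): h(1) = 4 = 4·(1), so 4 | h(1).
For the inductive step, assume it holds for an arbitrary j ≥ 1, i.e. 4 | h(j). Then
5^{j+1} − 1^{j+1} = 5·5^j − 1·1^j = 5·(5^j − 1^j) + (4)·1^j. The first term is divisible by 4 by the inductive hypothesis, and the second term (4)·1^j is divisible by 4 since 4 | 4. Hence 4 | h(j+1).
Hence, by induction on r, the claim holds for every r ≥ 1.
Therefore the largest such d is 4.

d = 4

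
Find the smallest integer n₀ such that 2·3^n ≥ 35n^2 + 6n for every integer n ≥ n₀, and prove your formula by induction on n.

n₀ = 6

At n = 5: 486 < 905, so the inequality fails and n₀ ≥ 6. We prove 2·3^n ≥ 35n^2 + 6n for all n ≥ 6.
When n = 6: 2·3^n = 1458 and 35n^2 + 6n = 1296, so 1458 ≥ 1296.
Inductive step: suppose the statement holds for some r ≥ 6, so 2·3^r ≥ 35r^2 + 6r.
Then 2·3^(r + 1) = 3·(2·3^r) ≥ 3·(35r^2 + 6r).
Also, for r ≥ 6 we have 3·(35r^2 + 6r) ≥ 35(r+1)^2 + 6(r+1), since 3·(35r^2 + 6r) − (35(r+1)^2 + 6(r+1)) = 70r^2 - 58r - 41, which is nonnegative for all r ≥ 6.
Combining, 2·3^(r + 1) ≥ 35(r+1)^2 + 6(r+1).
Hence, by induction on n, the claim holds for every n ≥ 6.
Hence the smallest such n₀ is 6.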